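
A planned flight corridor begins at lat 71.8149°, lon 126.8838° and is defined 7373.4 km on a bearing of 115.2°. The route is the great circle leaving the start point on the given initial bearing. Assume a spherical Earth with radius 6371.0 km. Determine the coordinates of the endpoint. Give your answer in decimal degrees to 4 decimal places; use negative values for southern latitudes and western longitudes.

δ = 7373.4/6371 = 1.157338 rad (66.3106°).
Start latitude φ₁ = 1.253406 rad; initial bearing θ = 2.010619 rad.
Destination latitude: φ₂ = arcsin( sin φ₁ cos δ + cos φ₁ sin δ cos θ ) = arcsin(0.260028) = 15.0717°.
Then Δλ = atan2(0.258591, 0.154739) = 1.031560 rad, from sin θ sin δ cos φ₁ over cos δ − sin φ₁ sin φ₂.
λ₂ = 126.8838° + 59.1040° = 185.9878°, normalized to (−180°, 180°] → -174.0122°.

latitude 15.0717°, longitude -174.0122°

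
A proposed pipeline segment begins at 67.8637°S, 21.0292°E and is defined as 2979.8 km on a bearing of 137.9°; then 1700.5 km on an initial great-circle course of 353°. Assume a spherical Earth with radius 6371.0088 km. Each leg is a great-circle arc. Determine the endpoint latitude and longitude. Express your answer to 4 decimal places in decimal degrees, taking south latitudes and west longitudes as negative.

latitude -57.1070°, longitude 102.6287°

Apply the spherical direct solution leg by leg, carrying full precision between legs.
Leg 1: from (-67.8637°, 21.0292°), δ = 2979.8/6371.0088 = 0.467712 rad, θ = 137.9° → φ = -72.3371°, λ = 106.0219°.
Leg 2: from (-72.3371°, 106.0219°), δ = 1700.5/6371.0088 = 0.266912 rad, θ = 353° → φ = -57.1070°, λ = 102.6287°.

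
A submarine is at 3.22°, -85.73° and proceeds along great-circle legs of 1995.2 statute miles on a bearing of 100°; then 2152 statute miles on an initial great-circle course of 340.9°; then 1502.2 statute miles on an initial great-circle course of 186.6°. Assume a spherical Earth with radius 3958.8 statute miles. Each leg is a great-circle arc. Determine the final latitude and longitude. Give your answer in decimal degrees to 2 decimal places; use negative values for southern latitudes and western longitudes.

latitude 5.70°, longitude -70.75°

Apply the spherical direct solution leg by leg, carrying full precision between legs.
Leg 1: from (3.22°, -85.73°), δ = 1995.2/3958.8 = 0.503991 rad, θ = 100° → φ = -1.98°, λ = -57.31°.
Leg 2: from (-1.98°, -57.31°), δ = 2152/3958.8 = 0.543599 rad, θ = 340.9° → φ = 27.32°, λ = -68.29°.
Leg 3: from (27.32°, -68.29°), δ = 1502.2/3958.8 = 0.379458 rad, θ = 186.6° → φ = 5.70°, λ = -70.75°.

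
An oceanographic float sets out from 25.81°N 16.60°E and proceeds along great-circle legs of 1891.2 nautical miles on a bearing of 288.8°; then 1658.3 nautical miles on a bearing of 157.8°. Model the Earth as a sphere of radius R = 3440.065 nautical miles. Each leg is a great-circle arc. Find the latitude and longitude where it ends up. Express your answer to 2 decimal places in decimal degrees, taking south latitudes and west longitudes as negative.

latitude 5.59°, longitude -8.73°

Apply the spherical direct solution leg by leg, carrying full precision between legs.
Leg 1: from (25.81°, 16.60°), δ = 1891.2/3440.065 = 0.549757 rad, θ = 288.8° → φ = 31.52°, λ = -18.87°.
Leg 2: from (31.52°, -18.87°), δ = 1658.3/3440.065 = 0.482055 rad, θ = 157.8° → φ = 5.59°, λ = -8.73°.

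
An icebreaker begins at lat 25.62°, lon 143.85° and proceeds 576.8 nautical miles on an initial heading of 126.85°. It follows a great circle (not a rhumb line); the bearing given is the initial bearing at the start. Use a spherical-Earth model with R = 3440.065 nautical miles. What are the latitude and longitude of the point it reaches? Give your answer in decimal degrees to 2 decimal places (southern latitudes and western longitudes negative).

latitude 19.64°, longitude 152.00°

Central angle δ = d/R = 0.167671 rad.
Start latitude φ₁ = 0.447153 rad; initial bearing θ = 2.213950 rad.
Destination latitude: φ₂ = arcsin( sin φ₁ cos δ + cos φ₁ sin δ cos θ ) = arcsin(0.336091) = 19.64°.
Δλ = atan2( sin θ sin δ cos φ₁ , cos δ − sin φ₁ sin φ₂ ) = atan2(0.120414, 0.840650) = 0.142272 rad = 8.15°.
λ₂ = 143.85° + 8.15° = 152.00°.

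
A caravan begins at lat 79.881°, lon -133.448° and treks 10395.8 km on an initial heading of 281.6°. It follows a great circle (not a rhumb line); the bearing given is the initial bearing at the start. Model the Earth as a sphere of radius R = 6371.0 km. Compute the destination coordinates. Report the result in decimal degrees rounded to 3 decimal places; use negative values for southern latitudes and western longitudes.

latitude -1.415°, longitude 124.527°

δ = 10395.8/6371 = 1.631738 rad (93.4917°).
Converting: φ₁ = 1.394186 rad, θ = 4.914847 rad.
Applying the spherical law of cosines for sides, sin φ₂ = sin φ₁ cos δ + cos φ₁ sin δ cos θ = -0.024694, so φ₂ = -1.415°.
Δλ = atan2( sin θ sin δ cos φ₁ , cos δ − sin φ₁ sin φ₂ ) = atan2(-0.171785, -0.036594) = -1.780680 rad = -102.025°.
λ₂ = -133.448° + -102.025° = -235.473°, normalized to (−180°, 180°] → 124.527°.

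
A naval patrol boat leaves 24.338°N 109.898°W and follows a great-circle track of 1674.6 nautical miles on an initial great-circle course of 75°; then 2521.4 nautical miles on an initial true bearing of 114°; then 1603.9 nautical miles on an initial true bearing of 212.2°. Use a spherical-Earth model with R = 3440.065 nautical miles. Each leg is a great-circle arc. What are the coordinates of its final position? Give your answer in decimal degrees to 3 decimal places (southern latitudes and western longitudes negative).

Apply the spherical direct solution leg by leg, carrying full precision between legs.
Leg 1: from (24.338°, -109.898°), δ = 1674.6/3440.065 = 0.486793 rad, θ = 75° → φ = 28.331°, λ = -79.011°.
Leg 2: from (28.331°, -79.011°), δ = 2521.4/3440.065 = 0.732951 rad, θ = 114° → φ = 6.497°, λ = -41.047°.
Leg 3: from (6.497°, -41.047°), δ = 1603.9/3440.065 = 0.466241 rad, θ = 212.2° → φ = -16.073°, λ = -55.482°.

latitude -16.073°, longitude -55.482°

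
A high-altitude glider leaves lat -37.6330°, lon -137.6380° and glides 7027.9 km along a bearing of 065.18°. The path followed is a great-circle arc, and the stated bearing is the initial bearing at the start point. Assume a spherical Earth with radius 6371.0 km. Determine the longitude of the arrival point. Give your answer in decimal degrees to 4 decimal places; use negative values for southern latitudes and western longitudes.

δ = 7027.9/6371 = 1.103108 rad (63.2034°).
With φ₁ = -37.6330° = -0.656820 rad and θ = 65.18° = 1.137606 rad:
Destination latitude: φ₂ = arcsin( sin φ₁ cos δ + cos φ₁ sin δ cos θ ) = arcsin(0.021458) = 1.2296°.
For the longitude increment, Δλ = atan2( sin θ sin δ cos φ₁, cos δ − sin φ₁ sin φ₂ ) = atan2(0.641599, 0.463927) = 54.1301°.
λ₂ = -137.6380° + 54.1301° = -83.5079°.

longitude -83.5079°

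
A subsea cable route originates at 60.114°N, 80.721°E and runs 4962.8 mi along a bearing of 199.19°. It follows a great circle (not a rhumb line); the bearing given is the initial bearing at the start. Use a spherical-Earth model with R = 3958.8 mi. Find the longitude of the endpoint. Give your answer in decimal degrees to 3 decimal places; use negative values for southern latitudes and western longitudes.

δ = 4962.8/3958.8 = 1.253612 rad (71.8267°).
With φ₁ = 60.114° = 1.049187 rad and θ = 199.19° = 3.476521 rad:
Destination latitude: φ₂ = arcsin( sin φ₁ cos δ + cos φ₁ sin δ cos θ ) = arcsin(-0.176698) = -10.177°.
For the longitude increment, Δλ = atan2( sin θ sin δ cos φ₁, cos δ − sin φ₁ sin φ₂ ) = atan2(-0.155614, 0.465093) = -18.500°.
Hence λ₂ = 80.721° + -18.500° = 62.221°.

longitude 62.221°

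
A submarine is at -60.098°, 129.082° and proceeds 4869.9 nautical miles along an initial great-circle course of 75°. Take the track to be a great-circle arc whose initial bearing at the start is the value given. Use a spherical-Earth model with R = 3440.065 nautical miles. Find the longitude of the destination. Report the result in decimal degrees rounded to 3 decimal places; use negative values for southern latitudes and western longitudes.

longitude -158.298°

δ = 4869.9/3440.065 = 1.415642 rad (81.1103°).
With φ₁ = -60.098° = -1.048908 rad and θ = 75° = 1.308997 rad:
Destination latitude: φ₂ = arcsin( sin φ₁ cos δ + cos φ₁ sin δ cos θ ) = arcsin(-0.006485) = -0.372°.
Then Δλ = atan2(0.475747, 0.148911) = 1.267452 rad, from sin θ sin δ cos φ₁ over cos δ − sin φ₁ sin φ₂.
λ₂ = 129.082° + 72.620° = 201.702°, normalized to (−180°, 180°] → -158.298°.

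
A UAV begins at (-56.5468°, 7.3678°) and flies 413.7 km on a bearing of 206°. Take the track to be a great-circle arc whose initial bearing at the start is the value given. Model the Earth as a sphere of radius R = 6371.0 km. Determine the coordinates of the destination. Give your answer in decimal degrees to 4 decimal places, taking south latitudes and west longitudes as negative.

latitude -59.8517°, longitude 4.1210°

Central angle δ = d/R = 0.064935 rad.
With φ₁ = -56.5468° = -0.986928 rad and θ = 206° = 3.595378 rad:
sin φ₂ = sin φ₁ cos δ + cos φ₁ sin δ cos θ = (-0.834336)(0.997892) + (0.551256)(0.064889)(-0.898794) = -0.864728
φ₂ = asin(-0.864728) = -1.044609 rad = -59.8517°.
For the longitude increment, Δλ = atan2( sin θ sin δ cos φ₁, cos δ − sin φ₁ sin φ₂ ) = atan2(-0.015681, 0.276418) = -3.2468°.
Hence λ₂ = 7.3678° + -3.2468° = 4.1210°.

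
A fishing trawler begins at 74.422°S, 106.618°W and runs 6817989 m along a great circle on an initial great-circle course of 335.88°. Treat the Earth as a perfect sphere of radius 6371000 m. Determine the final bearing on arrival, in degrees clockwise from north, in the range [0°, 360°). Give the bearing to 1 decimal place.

The arc subtends δ = 6817989/6371000 = 1.070160 rad at the centre.
Converting: φ₁ = -1.298909 rad, θ = 5.862212 rad.
Applying the spherical law of cosines for sides, sin φ₂ = sin φ₁ cos δ + cos φ₁ sin δ cos θ = -0.247329, so φ₂ = -14.319°.
For the longitude increment, Δλ = atan2( sin θ sin δ cos φ₁, cos δ − sin φ₁ sin φ₂ ) = atan2(-0.096275, 0.241741) = -21.715°.
Hence λ₂ = -106.618° + -21.715° = -128.333°.
The forward bearing on arrival equals the back-azimuth from the destination plus 180°.
Back-azimuth from P₂ (-14.3°, -128.3°) to P₁ (-74.4°, -106.6°), with Δλ' = λ₁ − λ₂ = 21.7°: atan2( sin Δλ' cos φ₁ , cos φ₂ sin φ₁ − sin φ₂ cos φ₁ cos Δλ' ) = 173.5°.
Final bearing = (173.5° + 180°) mod 360° = 353.5°.

final bearing 353.5°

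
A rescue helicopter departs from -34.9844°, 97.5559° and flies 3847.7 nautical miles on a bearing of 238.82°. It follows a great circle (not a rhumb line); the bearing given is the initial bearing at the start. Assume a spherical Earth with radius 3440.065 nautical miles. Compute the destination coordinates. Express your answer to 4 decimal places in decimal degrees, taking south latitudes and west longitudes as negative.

δ = 3847.7/3440.065 = 1.118496 rad (64.0851°).
Converting: φ₁ = -0.610593 rad, θ = 4.168195 rad.
Destination latitude: φ₂ = arcsin( sin φ₁ cos δ + cos φ₁ sin δ cos θ ) = arcsin(-0.632101) = -39.2053°.
Then Δλ = atan2(-0.630470, 0.074618) = -1.452991 rad, from sin θ sin δ cos φ₁ over cos δ − sin φ₁ sin φ₂.
λ₂ = λ₁ + Δλ = 14.3056°.

latitude -39.2053°, longitude 14.3056°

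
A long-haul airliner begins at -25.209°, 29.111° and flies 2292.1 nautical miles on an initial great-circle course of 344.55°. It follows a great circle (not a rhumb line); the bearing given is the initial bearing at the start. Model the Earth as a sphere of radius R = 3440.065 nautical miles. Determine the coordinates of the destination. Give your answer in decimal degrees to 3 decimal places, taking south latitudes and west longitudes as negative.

latitude 11.782°, longitude 19.428°

Central angle δ = d/R = 0.666296 rad.
Converting: φ₁ = -0.439980 rad, θ = 6.013532 rad.
Destination latitude: φ₂ = arcsin( sin φ₁ cos δ + cos φ₁ sin δ cos θ ) = arcsin(0.204180) = 11.782°.
Δλ = atan2( sin θ sin δ cos φ₁ , cos δ − sin φ₁ sin φ₂ ) = atan2(-0.148973, 0.873082) = -0.169001 rad = -9.683°.
λ₂ = 29.111° + -9.683° = 19.428°.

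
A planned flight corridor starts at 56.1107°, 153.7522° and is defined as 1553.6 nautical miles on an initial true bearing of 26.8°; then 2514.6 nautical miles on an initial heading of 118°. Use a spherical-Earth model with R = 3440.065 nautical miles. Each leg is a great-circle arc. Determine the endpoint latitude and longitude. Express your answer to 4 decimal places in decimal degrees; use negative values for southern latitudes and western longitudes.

Apply the spherical direct solution leg by leg, carrying full precision between legs.
Leg 1: from (56.1107°, 153.7522°), δ = 1553.6/3440.065 = 0.451619 rad, θ = 26.8° → φ = 74.6003°, λ = -158.4312°.
Leg 2: from (74.6003°, -158.4312°), δ = 2514.6/3440.065 = 0.730975 rad, θ = 118° → φ = 39.3877°, λ = -108.7302°.

latitude 39.3877°, longitude -108.7302°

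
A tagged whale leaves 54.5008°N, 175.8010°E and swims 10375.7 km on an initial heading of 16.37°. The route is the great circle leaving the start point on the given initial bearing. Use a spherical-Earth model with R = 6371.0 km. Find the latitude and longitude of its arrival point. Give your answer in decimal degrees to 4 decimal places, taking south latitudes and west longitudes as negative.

Central angle δ = d/R = 1.628583 rad.
Start latitude φ₁ = 0.951218 rad; initial bearing θ = 0.285710 rad.
Destination latitude: φ₂ = arcsin( sin φ₁ cos δ + cos φ₁ sin δ cos θ ) = arcsin(0.509202) = 30.6107°.
Then Δλ = atan2(0.163388, -0.472308) = 2.808543 rad, from sin θ sin δ cos φ₁ over cos δ − sin φ₁ sin φ₂.
λ₂ = 175.8010° + 160.9176° = 336.7186°, normalized to (−180°, 180°] → -23.2814°.

latitude 30.6107°, longitude -23.2814°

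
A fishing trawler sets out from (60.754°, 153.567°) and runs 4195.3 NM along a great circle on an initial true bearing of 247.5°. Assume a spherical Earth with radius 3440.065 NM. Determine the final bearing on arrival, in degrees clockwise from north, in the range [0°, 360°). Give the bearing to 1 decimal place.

Central angle δ = d/R = 1.219541 rad.
Start latitude φ₁ = 1.060357 rad; initial bearing θ = 4.319690 rad.
Applying the spherical law of cosines for sides, sin φ₂ = sin φ₁ cos δ + cos φ₁ sin δ cos θ = 0.124669, so φ₂ = 7.162°.
For the longitude increment, Δλ = atan2( sin θ sin δ cos φ₁, cos δ − sin φ₁ sin φ₂ ) = atan2(-0.423811, 0.235299) = -60.961°.
Hence λ₂ = 153.567° + -60.961° = 92.606°.
The forward bearing on arrival equals the back-azimuth from the destination plus 180°.
Back-azimuth from P₂ (7.2°, 92.6°) to P₁ (60.8°, 153.6°), with Δλ' = λ₁ − λ₂ = 61.0°: atan2( sin Δλ' cos φ₁ , cos φ₂ sin φ₁ − sin φ₂ cos φ₁ cos Δλ' ) = 27.1°.
Final bearing = (27.1° + 180°) mod 360° = 207.1°.

final bearing 207.1°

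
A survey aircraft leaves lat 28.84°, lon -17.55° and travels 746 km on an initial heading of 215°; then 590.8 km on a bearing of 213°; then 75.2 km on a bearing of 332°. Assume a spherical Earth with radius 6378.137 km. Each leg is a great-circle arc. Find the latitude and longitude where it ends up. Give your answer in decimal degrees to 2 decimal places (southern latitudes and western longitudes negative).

latitude 19.40°, longitude -25.12°

Apply the spherical direct solution leg by leg, carrying full precision between legs.
Leg 1: from (28.84°, -17.55°), δ = 746/6378.137 = 0.116962 rad, θ = 215° → φ = 23.29°, λ = -21.73°.
Leg 2: from (23.29°, -21.73°), δ = 590.8/6378.137 = 0.092629 rad, θ = 213° → φ = 18.81°, λ = -24.78°.
Leg 3: from (18.81°, -24.78°), δ = 75.2/6378.137 = 0.011790 rad, θ = 332° → φ = 19.40°, λ = -25.12°.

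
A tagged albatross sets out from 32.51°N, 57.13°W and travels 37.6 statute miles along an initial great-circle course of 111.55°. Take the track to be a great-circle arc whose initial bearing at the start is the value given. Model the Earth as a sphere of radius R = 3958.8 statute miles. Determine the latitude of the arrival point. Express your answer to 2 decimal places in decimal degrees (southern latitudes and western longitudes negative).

The arc subtends δ = 37.6/3958.8 = 0.009498 rad at the centre.
Converting: φ₁ = 0.567407 rad, θ = 1.946915 rad.
Applying the spherical law of cosines for sides, sin φ₂ = sin φ₁ cos δ + cos φ₁ sin δ cos θ = 0.534481, so φ₂ = 32.31°.
For the longitude increment, Δλ = atan2( sin θ sin δ cos φ₁, cos δ − sin φ₁ sin φ₂ ) = atan2(0.007449, 0.712700) = 0.60°.
λ₂ = λ₁ + Δλ = -56.53°.

latitude 32.31°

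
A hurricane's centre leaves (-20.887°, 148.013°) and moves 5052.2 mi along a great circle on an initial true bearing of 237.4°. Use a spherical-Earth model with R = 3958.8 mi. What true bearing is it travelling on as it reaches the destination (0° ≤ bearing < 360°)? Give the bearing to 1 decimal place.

final bearing 283.9°

The arc subtends δ = 5052.2/3958.8 = 1.276195 rad at the centre.
Start latitude φ₁ = -0.364547 rad; initial bearing θ = 4.143412 rad.
Applying the spherical law of cosines for sides, sin φ₂ = sin φ₁ cos δ + cos φ₁ sin δ cos θ = -0.585200, so φ₂ = -35.817°.
For the longitude increment, Δλ = atan2( sin θ sin δ cos φ₁, cos δ − sin φ₁ sin φ₂ ) = atan2(-0.753181, 0.081720) = -83.808°.
λ₂ = 148.013° + -83.808° = 64.205°.
The forward bearing on arrival equals the back-azimuth from the destination plus 180°.
Back-azimuth from P₂ (-35.8°, 64.2°) to P₁ (-20.9°, 148.0°), with Δλ' = λ₁ − λ₂ = 83.8°: atan2( sin Δλ' cos φ₁ , cos φ₂ sin φ₁ − sin φ₂ cos φ₁ cos Δλ' ) = 103.9°.
Final bearing = (103.9° + 180°) mod 360° = 283.9°.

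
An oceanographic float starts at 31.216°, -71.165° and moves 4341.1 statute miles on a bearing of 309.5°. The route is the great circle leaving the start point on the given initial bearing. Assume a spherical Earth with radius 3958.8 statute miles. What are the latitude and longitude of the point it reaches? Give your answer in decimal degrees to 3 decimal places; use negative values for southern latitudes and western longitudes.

latitude 46.106°, longitude -153.101°

Central angle δ = d/R = 1.096570 rad.
With φ₁ = 31.216° = 0.544822 rad and θ = 309.5° = 5.401794 rad:
Applying the spherical law of cosines for sides, sin φ₂ = sin φ₁ cos δ + cos φ₁ sin δ cos θ = 0.720622, so φ₂ = 46.106°.
Then Δλ = atan2(-0.587085, 0.083177) = -1.430055 rad, from sin θ sin δ cos φ₁ over cos δ − sin φ₁ sin φ₂.
Hence λ₂ = -71.165° + -81.936° = -153.101°.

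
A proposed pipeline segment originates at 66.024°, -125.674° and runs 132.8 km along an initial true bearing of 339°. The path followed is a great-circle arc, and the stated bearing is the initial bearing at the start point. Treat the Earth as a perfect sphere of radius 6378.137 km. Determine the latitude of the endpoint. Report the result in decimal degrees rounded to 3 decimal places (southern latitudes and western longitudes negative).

The arc subtends δ = 132.8/6378.137 = 0.020821 rad at the centre.
Converting: φ₁ = 1.152336 rad, θ = 5.916666 rad.
sin φ₂ = sin φ₁ cos δ + cos φ₁ sin δ cos θ = (0.913716)(0.999783) + (0.406354)(0.020820)(0.933580) = 0.921416
φ₂ = asin(0.921416) = 1.171709 rad = 67.134°.
For the longitude increment, Δλ = atan2( sin θ sin δ cos φ₁, cos δ − sin φ₁ sin φ₂ ) = atan2(-0.003032, 0.157871) = -1.100°.
λ₂ = λ₁ + Δλ = -126.774°.

latitude 67.134°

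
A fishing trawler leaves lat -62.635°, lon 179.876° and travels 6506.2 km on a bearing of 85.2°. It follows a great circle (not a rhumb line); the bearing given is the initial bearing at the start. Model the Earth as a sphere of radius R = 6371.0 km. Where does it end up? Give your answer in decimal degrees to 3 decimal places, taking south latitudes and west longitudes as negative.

latitude -25.536°, longitude -109.776°

Central angle δ = d/R = 1.021221 rad.
With φ₁ = -62.635° = -1.093187 rad and θ = 85.2° = 1.487021 rad:
sin φ₂ = sin φ₁ cos δ + cos φ₁ sin δ cos θ = (-0.888096)(0.522325) + (0.459657)(0.852746)(0.083678) = -0.431076
φ₂ = asin(-0.431076) = -0.445685 rad = -25.536°.
Δλ = atan2( sin θ sin δ cos φ₁ , cos δ − sin φ₁ sin φ₂ ) = atan2(0.390597, 0.139488) = 1.227796 rad = 70.348°.
λ₂ = 179.876° + 70.348° = 250.224°, normalized to (−180°, 180°] → -109.776°.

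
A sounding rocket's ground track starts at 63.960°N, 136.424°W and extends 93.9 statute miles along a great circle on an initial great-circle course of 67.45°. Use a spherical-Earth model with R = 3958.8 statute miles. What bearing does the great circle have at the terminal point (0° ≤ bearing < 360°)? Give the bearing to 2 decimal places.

Central angle δ = d/R = 0.023719 rad.
With φ₁ = 63.960° = 1.116313 rad and θ = 67.45° = 1.177225 rad:
sin φ₂ = sin φ₁ cos δ + cos φ₁ sin δ cos θ = (0.898488)(0.999719) + (0.438999)(0.023717)(0.383490) = 0.902228
φ₂ = asin(0.902228) = 1.124908 rad = 64.452°.
Δλ = atan2( sin θ sin δ cos φ₁ , cos δ − sin φ₁ sin φ₂ ) = atan2(0.009616, 0.189078) = 0.050812 rad = 2.911°.
λ₂ = -136.424° + 2.911° = -133.513°.
The forward bearing on arrival equals the back-azimuth from the destination plus 180°.
Back-azimuth from P₂ (64.45°, -133.51°) to P₁ (63.96°, -136.42°), with Δλ' = λ₁ − λ₂ = -2.91°: atan2( sin Δλ' cos φ₁ , cos φ₂ sin φ₁ − sin φ₂ cos φ₁ cos Δλ' ) = 250.07°.
Final bearing = (250.07° + 180°) mod 360° = 70.07°.

final bearing 70.07°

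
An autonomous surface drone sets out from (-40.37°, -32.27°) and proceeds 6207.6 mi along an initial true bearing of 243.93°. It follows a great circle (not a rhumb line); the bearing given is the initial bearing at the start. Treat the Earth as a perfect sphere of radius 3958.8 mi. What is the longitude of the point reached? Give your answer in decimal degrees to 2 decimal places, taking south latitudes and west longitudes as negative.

Central angle δ = d/R = 1.568051 rad.
Converting: φ₁ = -0.704589 rad, θ = 4.257382 rad.
Applying the spherical law of cosines for sides, sin φ₂ = sin φ₁ cos δ + cos φ₁ sin δ cos θ = -0.336598, so φ₂ = -19.67°.
Then Δλ = atan2(-0.684360, -0.215277) = -1.875563 rad, from sin θ sin δ cos φ₁ over cos δ − sin φ₁ sin φ₂.
λ₂ = -32.27° + -107.46° = -139.73°.

longitude -139.73°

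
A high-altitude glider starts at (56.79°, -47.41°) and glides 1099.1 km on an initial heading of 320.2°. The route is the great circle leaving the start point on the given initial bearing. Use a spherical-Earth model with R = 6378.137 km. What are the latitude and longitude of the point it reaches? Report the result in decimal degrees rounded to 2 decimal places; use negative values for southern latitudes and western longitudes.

Central angle δ = d/R = 0.172323 rad.
Converting: φ₁ = 0.991172 rad, θ = 5.588544 rad.
Applying the spherical law of cosines for sides, sin φ₂ = sin φ₁ cos δ + cos φ₁ sin δ cos θ = 0.896431, so φ₂ = 63.69°.
For the longitude increment, Δλ = atan2( sin θ sin δ cos φ₁, cos δ − sin φ₁ sin φ₂ ) = atan2(-0.060117, 0.235173) = -14.34°.
Hence λ₂ = -47.41° + -14.34° = -61.75°.

latitude 63.69°, longitude -61.75°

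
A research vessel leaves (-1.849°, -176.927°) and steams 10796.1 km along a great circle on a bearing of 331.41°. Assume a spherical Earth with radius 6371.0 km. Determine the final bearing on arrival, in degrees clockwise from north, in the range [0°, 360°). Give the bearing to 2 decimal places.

final bearing 260.93°

The arc subtends δ = 10796.1/6371 = 1.694569 rad at the centre.
With φ₁ = -1.849° = -0.032271 rad and θ = 331.41° = 5.784196 rad:
Applying the spherical law of cosines for sides, sin φ₂ = sin φ₁ cos δ + cos φ₁ sin δ cos θ = 0.874879, so φ₂ = 61.031°.
Δλ = atan2( sin θ sin δ cos φ₁ , cos δ − sin φ₁ sin φ₂ ) = atan2(-0.474631, -0.095229) = -1.768805 rad = -101.345°.
λ₂ = -176.927° + -101.345° = -278.272°, normalized to (−180°, 180°] → 81.728°.
The forward bearing on arrival equals the back-azimuth from the destination plus 180°.
Back-azimuth from P₂ (61.03°, 81.73°) to P₁ (-1.85°, -176.93°), with Δλ' = λ₁ − λ₂ = -258.65°: atan2( sin Δλ' cos φ₁ , cos φ₂ sin φ₁ − sin φ₂ cos φ₁ cos Δλ' ) = 80.93°.
Final bearing = (80.93° + 180°) mod 360° = 260.93°.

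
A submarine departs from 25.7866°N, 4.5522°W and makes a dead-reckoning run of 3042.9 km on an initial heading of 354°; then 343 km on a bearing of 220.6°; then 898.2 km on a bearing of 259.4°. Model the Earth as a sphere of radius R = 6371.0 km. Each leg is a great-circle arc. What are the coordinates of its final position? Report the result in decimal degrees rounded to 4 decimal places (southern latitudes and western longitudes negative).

Apply the spherical direct solution leg by leg, carrying full precision between legs.
Leg 1: from (25.7866°, -4.5522°), δ = 3042.9/6371 = 0.477617 rad, θ = 354° → φ = 52.9360°, λ = -9.1247°.
Leg 2: from (52.9360°, -9.1247°), δ = 343/6371 = 0.053838 rad, θ = 220.6° → φ = 50.5502°, λ = -12.2841°.
Leg 3: from (50.5502°, -12.2841°), δ = 898.2/6371 = 0.140983 rad, θ = 259.4° → φ = 48.4257°, λ = -24.2973°.

latitude 48.4257°, longitude -24.2973°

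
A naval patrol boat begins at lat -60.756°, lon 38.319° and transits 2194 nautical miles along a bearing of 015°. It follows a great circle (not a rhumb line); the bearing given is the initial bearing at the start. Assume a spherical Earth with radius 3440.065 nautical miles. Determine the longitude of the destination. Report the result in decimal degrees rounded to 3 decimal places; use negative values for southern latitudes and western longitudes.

The arc subtends δ = 2194/3440.065 = 0.637779 rad at the centre.
Start latitude φ₁ = -1.060392 rad; initial bearing θ = 0.261799 rad.
Destination latitude: φ₂ = arcsin( sin φ₁ cos δ + cos φ₁ sin δ cos θ ) = arcsin(-0.420057) = -24.838°.
Δλ = atan2( sin θ sin δ cos φ₁ , cos δ − sin φ₁ sin φ₂ ) = atan2(0.075284, 0.436901) = 0.170639 rad = 9.777°.
Hence λ₂ = 38.319° + 9.777° = 48.096°.

longitude 48.096°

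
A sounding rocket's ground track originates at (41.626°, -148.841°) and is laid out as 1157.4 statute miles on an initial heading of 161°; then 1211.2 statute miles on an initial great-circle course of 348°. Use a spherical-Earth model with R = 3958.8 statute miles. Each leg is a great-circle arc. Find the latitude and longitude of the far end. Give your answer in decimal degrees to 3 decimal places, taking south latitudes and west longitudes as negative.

Apply the spherical direct solution leg by leg, carrying full precision between legs.
Leg 1: from (41.626°, -148.841°), δ = 1157.4/3958.8 = 0.292361 rad, θ = 161° → φ = 25.618°, λ = -142.868°.
Leg 2: from (25.618°, -142.868°), δ = 1211.2/3958.8 = 0.305951 rad, θ = 348° → φ = 42.684°, λ = -147.755°.

latitude 42.684°, longitude -147.755°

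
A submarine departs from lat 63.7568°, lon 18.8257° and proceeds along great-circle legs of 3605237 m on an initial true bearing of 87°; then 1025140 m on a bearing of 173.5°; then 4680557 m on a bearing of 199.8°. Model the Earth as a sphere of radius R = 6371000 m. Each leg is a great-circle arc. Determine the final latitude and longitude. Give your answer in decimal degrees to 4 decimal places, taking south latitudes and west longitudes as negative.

Apply the spherical direct solution leg by leg, carrying full precision between legs.
Leg 1: from (63.7568°, 18.8257°), δ = 3605237/6371000 = 0.565882 rad, θ = 87° → φ = 50.3105°, λ = 75.7975°.
Leg 2: from (50.3105°, 75.7975°), δ = 1025140/6371000 = 0.160907 rad, θ = 173.5° → φ = 41.1412°, λ = 77.1775°.
Leg 3: from (41.1412°, 77.1775°), δ = 4680557/6371000 = 0.734666 rad, θ = 199.8° → φ = 0.7580°, λ = 64.0517°.

latitude 0.7580°, longitude 64.0517°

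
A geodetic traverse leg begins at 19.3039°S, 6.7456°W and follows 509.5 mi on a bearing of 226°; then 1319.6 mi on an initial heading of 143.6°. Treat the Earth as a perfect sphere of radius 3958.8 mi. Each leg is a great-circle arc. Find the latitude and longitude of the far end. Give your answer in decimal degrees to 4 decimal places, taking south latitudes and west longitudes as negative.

Apply the spherical direct solution leg by leg, carrying full precision between legs.
Leg 1: from (-19.3039°, -6.7456°), δ = 509.5/3958.8 = 0.128701 rad, θ = 226° → φ = -24.3298°, λ = -12.5609°.
Leg 2: from (-24.3298°, -12.5609°), δ = 1319.6/3958.8 = 0.333333 rad, θ = 143.6° → φ = -38.9970°, λ = 1.9066°.

latitude -38.9970°, longitude 1.9066°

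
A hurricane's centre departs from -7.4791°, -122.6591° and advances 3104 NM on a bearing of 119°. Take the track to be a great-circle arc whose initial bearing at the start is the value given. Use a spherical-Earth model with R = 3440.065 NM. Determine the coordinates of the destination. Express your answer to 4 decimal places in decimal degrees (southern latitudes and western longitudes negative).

The arc subtends δ = 3104/3440.065 = 0.902309 rad at the centre.
Start latitude φ₁ = -0.130535 rad; initial bearing θ = 2.076942 rad.
Applying the spherical law of cosines for sides, sin φ₂ = sin φ₁ cos δ + cos φ₁ sin δ cos θ = -0.457898, so φ₂ = -27.2516°.
Δλ = atan2( sin θ sin δ cos φ₁ , cos δ − sin φ₁ sin φ₂ ) = atan2(0.680527, 0.560198) = 0.882079 rad = 50.5394°.
λ₂ = λ₁ + Δλ = -72.1197°.

latitude -27.2516°, longitude -72.1197°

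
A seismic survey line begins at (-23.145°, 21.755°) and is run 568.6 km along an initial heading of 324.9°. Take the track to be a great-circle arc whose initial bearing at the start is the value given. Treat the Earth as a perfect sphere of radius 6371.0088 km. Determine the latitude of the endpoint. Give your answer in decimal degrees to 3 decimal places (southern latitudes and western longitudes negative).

latitude -18.932°

Angular distance δ = d/R = 568.6 / 6371.0088 = 0.089248 rad.
Start latitude φ₁ = -0.403956 rad; initial bearing θ = 5.670575 rad.
sin φ₂ = sin φ₁ cos δ + cos φ₁ sin δ cos θ = (-0.393059)(0.996020) + (0.919513)(0.089130)(0.818150) = -0.324443
φ₂ = asin(-0.324443) = -0.330423 rad = -18.932°.
Δλ = atan2( sin θ sin δ cos φ₁ , cos δ − sin φ₁ sin φ₂ ) = atan2(-0.047125, 0.868495) = -0.054207 rad = -3.106°.
λ₂ = λ₁ + Δλ = 18.649°.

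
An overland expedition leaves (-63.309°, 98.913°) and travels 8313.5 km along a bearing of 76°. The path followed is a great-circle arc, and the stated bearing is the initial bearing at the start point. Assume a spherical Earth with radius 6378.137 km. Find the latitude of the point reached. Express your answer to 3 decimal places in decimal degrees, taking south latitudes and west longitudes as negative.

latitude -7.541°

Angular distance δ = d/R = 8313.5 / 6378.137 = 1.303437 rad.
With φ₁ = -63.309° = -1.104950 rad and θ = 76° = 1.326450 rad:
Destination latitude: φ₂ = arcsin( sin φ₁ cos δ + cos φ₁ sin δ cos θ ) = arcsin(-0.131229) = -7.541°.
Then Δλ = atan2(0.420352, 0.146940) = 1.234510 rad, from sin θ sin δ cos φ₁ over cos δ − sin φ₁ sin φ₂.
λ₂ = 98.913° + 70.732° = 169.645°.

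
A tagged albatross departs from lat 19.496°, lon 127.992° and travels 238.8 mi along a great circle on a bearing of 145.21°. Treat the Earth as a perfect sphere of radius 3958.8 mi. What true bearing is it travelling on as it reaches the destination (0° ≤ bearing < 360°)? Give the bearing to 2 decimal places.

final bearing 145.85°

Central angle δ = d/R = 0.060321 rad.
Converting: φ₁ = 0.340269 rad, θ = 2.534393 rad.
Destination latitude: φ₂ = arcsin( sin φ₁ cos δ + cos φ₁ sin δ cos θ ) = arcsin(0.286464) = 16.646°.
Δλ = atan2( sin θ sin δ cos φ₁ , cos δ − sin φ₁ sin φ₂ ) = atan2(0.032425, 0.902576) = 0.035909 rad = 2.057°.
λ₂ = λ₁ + Δλ = 130.049°.
The forward bearing on arrival equals the back-azimuth from the destination plus 180°.
Back-azimuth from P₂ (16.65°, 130.05°) to P₁ (19.50°, 127.99°), with Δλ' = λ₁ − λ₂ = -2.06°: atan2( sin Δλ' cos φ₁ , cos φ₂ sin φ₁ − sin φ₂ cos φ₁ cos Δλ' ) = 325.85°.
Final bearing = (325.85° + 180°) mod 360° = 145.85°.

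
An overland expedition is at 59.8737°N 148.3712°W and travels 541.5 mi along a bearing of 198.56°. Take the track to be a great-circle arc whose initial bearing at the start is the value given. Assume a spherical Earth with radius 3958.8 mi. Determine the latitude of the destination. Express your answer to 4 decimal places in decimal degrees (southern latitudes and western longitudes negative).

The arc subtends δ = 541.5/3958.8 = 0.136784 rad at the centre.
With φ₁ = 59.8737° = 1.044993 rad and θ = 198.56° = 3.465526 rad:
sin φ₂ = sin φ₁ cos δ + cos φ₁ sin δ cos θ = (0.864921)(0.990660) + (0.501908)(0.136358)(-0.947991) = 0.791963
φ₂ = asin(0.791963) = 0.914017 rad = 52.3693°.
For the longitude increment, Δλ = atan2( sin θ sin δ cos φ₁, cos δ − sin φ₁ sin φ₂ ) = atan2(-0.021784, 0.305674) = -4.0763°.
λ₂ = -148.3712° + -4.0763° = -152.4475°.

latitude 52.3693°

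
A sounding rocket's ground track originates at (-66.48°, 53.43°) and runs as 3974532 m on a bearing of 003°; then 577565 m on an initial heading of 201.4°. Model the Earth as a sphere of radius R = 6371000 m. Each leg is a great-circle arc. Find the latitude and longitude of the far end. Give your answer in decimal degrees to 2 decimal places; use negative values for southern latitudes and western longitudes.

Apply the spherical direct solution leg by leg, carrying full precision between legs.
Leg 1: from (-66.48°, 53.43°), δ = 3974532/6371000 = 0.623847 rad, θ = 3° → φ = -30.76°, λ = 55.47°.
Leg 2: from (-30.76°, 55.47°), δ = 577565/6371000 = 0.090655 rad, θ = 201.4° → φ = -35.57°, λ = 53.14°.

latitude -35.57°, longitude 53.14°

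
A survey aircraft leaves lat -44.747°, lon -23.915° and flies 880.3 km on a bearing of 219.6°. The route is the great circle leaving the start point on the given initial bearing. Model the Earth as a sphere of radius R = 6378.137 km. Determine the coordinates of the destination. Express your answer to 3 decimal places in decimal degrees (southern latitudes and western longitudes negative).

Angular distance δ = d/R = 880.3 / 6378.137 = 0.138018 rad.
Converting: φ₁ = -0.780982 rad, θ = 3.832743 rad.
sin φ₂ = sin φ₁ cos δ + cos φ₁ sin δ cos θ = (-0.703978)(0.990491) + (0.710222)(0.137581)(-0.770513) = -0.772572
φ₂ = asin(-0.772572) = -0.882882 rad = -50.585°.
Δλ = atan2( sin θ sin δ cos φ₁ , cos δ − sin φ₁ sin φ₂ ) = atan2(-0.062284, 0.446617) = -0.138565 rad = -7.939°.
λ₂ = -23.915° + -7.939° = -31.854°.

latitude -50.585°, longitude -31.854°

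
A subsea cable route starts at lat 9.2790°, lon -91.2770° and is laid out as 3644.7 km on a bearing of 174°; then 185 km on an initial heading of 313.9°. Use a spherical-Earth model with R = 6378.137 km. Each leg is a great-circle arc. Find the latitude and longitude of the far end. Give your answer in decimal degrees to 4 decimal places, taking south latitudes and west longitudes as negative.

Apply the spherical direct solution leg by leg, carrying full precision between legs.
Leg 1: from (9.2790°, -91.2770°), δ = 3644.7/6378.137 = 0.571436 rad, θ = 174° → φ = -23.2794°, λ = -87.7486°.
Leg 2: from (-23.2794°, -87.7486°), δ = 185/6378.137 = 0.029005 rad, θ = 313.9° → φ = -22.1218°, λ = -89.0411°.

latitude -22.1218°, longitude -89.0411°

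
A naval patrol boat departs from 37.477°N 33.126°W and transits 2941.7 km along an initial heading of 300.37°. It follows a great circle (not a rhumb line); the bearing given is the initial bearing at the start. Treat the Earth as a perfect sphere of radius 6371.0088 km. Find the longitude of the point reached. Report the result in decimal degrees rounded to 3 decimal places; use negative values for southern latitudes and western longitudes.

longitude -66.959°

Central angle δ = d/R = 0.461732 rad.
Start latitude φ₁ = 0.654097 rad; initial bearing θ = 5.242445 rad.
sin φ₂ = sin φ₁ cos δ + cos φ₁ sin δ cos θ = (0.608443)(0.895282) + (0.793598)(0.445500)(0.505582) = 0.723475
φ₂ = asin(0.723475) = 0.808823 rad = 46.342°.
Δλ = atan2( sin θ sin δ cos φ₁ , cos δ − sin φ₁ sin φ₂ ) = atan2(-0.305033, 0.455089) = -0.590494 rad = -33.833°.
λ₂ = -33.126° + -33.833° = -66.959°.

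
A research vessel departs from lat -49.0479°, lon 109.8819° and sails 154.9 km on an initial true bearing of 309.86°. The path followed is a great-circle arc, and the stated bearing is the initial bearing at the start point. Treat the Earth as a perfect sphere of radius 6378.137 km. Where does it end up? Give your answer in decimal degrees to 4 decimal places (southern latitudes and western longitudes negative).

δ = 154.9/6378.137 = 0.024286 rad (1.3915°).
With φ₁ = -49.0479° = -0.856047 rad and θ = 309.86° = 5.408077 rad:
Destination latitude: φ₂ = arcsin( sin φ₁ cos δ + cos φ₁ sin δ cos θ ) = arcsin(-0.744834) = -48.1449°.
Then Δλ = atan2(-0.012217, 0.437163) = -0.027940 rad, from sin θ sin δ cos φ₁ over cos δ − sin φ₁ sin φ₂.
λ₂ = 109.8819° + -1.6008° = 108.2811°.

latitude -48.1449°, longitude 108.2811°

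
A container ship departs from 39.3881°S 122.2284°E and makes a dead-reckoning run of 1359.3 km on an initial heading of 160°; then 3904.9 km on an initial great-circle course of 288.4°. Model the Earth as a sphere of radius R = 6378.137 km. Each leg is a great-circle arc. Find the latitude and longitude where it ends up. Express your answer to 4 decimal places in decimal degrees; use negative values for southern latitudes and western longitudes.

latitude -31.2231°, longitude 89.1675°

Apply the spherical direct solution leg by leg, carrying full precision between legs.
Leg 1: from (-39.3881°, 122.2284°), δ = 1359.3/6378.137 = 0.213119 rad, θ = 160° → φ = -50.6985°, λ = 128.7864°.
Leg 2: from (-50.6985°, 128.7864°), δ = 3904.9/6378.137 = 0.612232 rad, θ = 288.4° → φ = -31.2231°, λ = 89.1675°.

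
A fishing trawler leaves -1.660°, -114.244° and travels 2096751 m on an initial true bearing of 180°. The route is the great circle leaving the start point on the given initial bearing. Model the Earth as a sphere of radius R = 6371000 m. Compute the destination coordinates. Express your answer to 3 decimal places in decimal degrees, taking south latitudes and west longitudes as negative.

latitude -20.517°, longitude -114.244°

Central angle δ = d/R = 0.329109 rad.
With φ₁ = -1.660° = -0.028972 rad and θ = 180° = 3.141593 rad:
sin φ₂ = sin φ₁ cos δ + cos φ₁ sin δ cos θ = (-0.028968)(0.946331) + (0.999580)(0.323200)(-1.000000) = -0.350478
φ₂ = asin(-0.350478) = -0.358081 rad = -20.517°.
Then Δλ = atan2(0.000000, 0.936178) = 0.000000 rad, from sin θ sin δ cos φ₁ over cos δ − sin φ₁ sin φ₂.
λ₂ = λ₁ + Δλ = -114.244°.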